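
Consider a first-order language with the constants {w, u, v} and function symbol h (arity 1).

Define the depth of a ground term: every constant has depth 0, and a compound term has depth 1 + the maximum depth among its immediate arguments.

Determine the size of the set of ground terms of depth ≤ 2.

Let N_k = |{terms of depth ≤ k}|. Then N_0 = 3 and N_k = 3 + N_{k-1} for k ≥ 1 (one summand per function symbol, arity giving the exponent).
N_0 = 3
N_1 = 3 + 3 = 6
N_2 = 3 + 6 = 9

9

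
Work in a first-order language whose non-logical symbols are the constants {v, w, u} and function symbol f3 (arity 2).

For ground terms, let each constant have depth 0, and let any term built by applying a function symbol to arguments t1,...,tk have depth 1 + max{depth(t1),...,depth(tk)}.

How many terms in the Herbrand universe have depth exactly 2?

Count level by level. With function symbols f3/2, the terms of depth ≤ k are the 3 constants together with each function applied to depth-≤(k−1) tuples, so N_k = 3 + N_{k-1}^2.
N_0 = 3
N_1 = 3 + 3^2 = 12
N_2 = 3 + 12^2 = 147
Terms of depth exactly 2: N_2 − N_1 = 147 − 12 = 135.

135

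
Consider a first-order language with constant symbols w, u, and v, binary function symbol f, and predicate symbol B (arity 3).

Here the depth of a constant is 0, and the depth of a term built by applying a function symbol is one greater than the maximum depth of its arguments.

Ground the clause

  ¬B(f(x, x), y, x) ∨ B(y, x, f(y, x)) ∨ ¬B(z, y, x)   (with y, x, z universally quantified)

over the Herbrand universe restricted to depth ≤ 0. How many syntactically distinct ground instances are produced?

Ground terms of depth ≤ 0:
  Write N_k for the number of ground terms of depth ≤ k. A term of depth ≤ k is either a constant or a function symbol applied to arguments of depth ≤ k−1, so N_k = 3 + N_{k-1}^2.
  N_0 = 3
  Explicitly: w, u, v.
So there are 3 ground terms available for substitution.
The clause has 3 distinct variables (y, x, z), each appearing in the body. In the free term algebra distinct substitutions yield syntactically distinct ground instances.
Number of ground instances = 3^3 = 27.

27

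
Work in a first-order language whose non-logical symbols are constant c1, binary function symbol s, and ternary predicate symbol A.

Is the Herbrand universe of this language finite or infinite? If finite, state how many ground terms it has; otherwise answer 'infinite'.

The signature has at least one function symbol (s, arity 2) and at least one constant (c1).
Iterating s gives infinitely many distinct ground terms: c1, s(c1, c1), s(s(c1, c1), s(c1, c1)), ...
So the Herbrand universe is infinite.

infinite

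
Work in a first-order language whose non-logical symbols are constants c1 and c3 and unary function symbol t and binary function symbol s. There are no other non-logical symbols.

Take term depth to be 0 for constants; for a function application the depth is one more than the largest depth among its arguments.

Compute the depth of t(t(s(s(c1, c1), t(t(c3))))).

5

depth(s(c1, c1)) = 1 + max(0, 0) = 1
depth(t(c3)) = 1 + depth(c3) = 1 + 0 = 1
depth(t(t(c3))) = 1 + depth(t(c3)) = 1 + 1 = 2
depth(s(s(c1, c1), t(t(c3)))) = 1 + max(1, 2) = 3
depth(t(s(s(c1, c1), t(t(c3))))) = 1 + depth(s(s(c1, c1), t(t(c3)))) = 1 + 3 = 4
depth(t(t(s(s(c1, c1), t(t(c3)))))) = 1 + depth(t(s(s(c1, c1), t(t(c3))))) = 1 + 4 = 5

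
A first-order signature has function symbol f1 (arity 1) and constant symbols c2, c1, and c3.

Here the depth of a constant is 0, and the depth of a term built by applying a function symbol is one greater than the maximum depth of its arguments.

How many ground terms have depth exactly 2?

3

Write N_k for the number of ground terms of depth ≤ k. A term of depth ≤ k is either a constant or a function symbol applied to arguments of depth ≤ k−1, so N_k = 3 + N_{k-1}.
N_0 = 3
N_1 = 3 + 3 = 6
N_2 = 3 + 6 = 9
Terms of depth exactly 2: N_2 − N_1 = 9 − 6 = 3.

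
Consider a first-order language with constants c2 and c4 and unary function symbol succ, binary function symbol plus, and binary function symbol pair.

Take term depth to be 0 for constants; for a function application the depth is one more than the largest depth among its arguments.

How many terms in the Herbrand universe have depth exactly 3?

If N_k denotes the number of depth-≤k ground terms, the 2 constants give N_0 = 2, and each function symbol of arity r contributes N_{k-1}^r new terms at level k: N_k = 2 + N_{k-1} + N_{k-1}^2 + N_{k-1}^2.
N_0 = 2
N_1 = 2 + 2 + 2^2 + 2^2 = 12
N_2 = 2 + 12 + 12^2 + 12^2 = 302
N_3 = 2 + 302 + 302^2 + 302^2 = 182712
Terms of depth exactly 3: N_3 − N_2 = 182712 − 302 = 182410.

182410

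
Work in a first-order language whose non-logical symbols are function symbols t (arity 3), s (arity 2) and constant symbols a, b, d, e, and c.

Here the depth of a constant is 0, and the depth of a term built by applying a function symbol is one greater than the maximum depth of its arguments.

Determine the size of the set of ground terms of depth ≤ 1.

Let N_k = |{terms of depth ≤ k}|. Then N_0 = 5 and N_k = 5 + N_{k-1}^3 + N_{k-1}^2 for k ≥ 1 (one summand per function symbol, arity giving the exponent).
N_0 = 5
N_1 = 5 + 5^3 + 5^2 = 155

155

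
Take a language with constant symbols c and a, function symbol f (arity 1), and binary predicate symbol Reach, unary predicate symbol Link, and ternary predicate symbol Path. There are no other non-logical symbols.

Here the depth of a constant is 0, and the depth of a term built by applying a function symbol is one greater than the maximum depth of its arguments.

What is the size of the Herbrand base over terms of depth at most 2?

258

First count ground terms of depth ≤ 2.
Let N_k = |{terms of depth ≤ k}|. Then N_0 = 2 and N_k = 2 + N_{k-1} for k ≥ 1 (one summand per function symbol, arity giving the exponent).
N_0 = 2
N_1 = 2 + 2 = 4
N_2 = 2 + 4 = 6
Explicitly: c, a, f(c), f(a), f(f(c)), f(f(a)).
So |H| = 6.
A ground atom is a predicate applied to a tuple of terms from H, so the count is the sum over predicates of |H|^arity:
  Reach: 6^2 = 36;  Link: 6;  Path: 6^3 = 216
Total ground atoms: 36 + 6 + 216 = 258.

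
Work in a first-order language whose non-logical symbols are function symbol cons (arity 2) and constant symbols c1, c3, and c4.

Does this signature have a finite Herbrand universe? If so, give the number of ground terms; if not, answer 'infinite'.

The signature has at least one function symbol (cons, arity 2) and at least one constant (c1).
Iterating cons gives infinitely many distinct ground terms: c1, cons(c1, c1), cons(cons(c1, c1), cons(c1, c1)), ...
So the Herbrand universe is infinite.

infinite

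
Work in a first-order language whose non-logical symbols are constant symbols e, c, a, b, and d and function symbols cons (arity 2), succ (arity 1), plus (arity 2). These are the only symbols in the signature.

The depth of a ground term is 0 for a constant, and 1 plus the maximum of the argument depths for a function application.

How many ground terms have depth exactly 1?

55

Count level by level. With function symbols cons/2, succ/1, plus/2, the terms of depth ≤ k are the 5 constants together with each function applied to depth-≤(k−1) tuples, so N_k = 5 + N_{k-1}^2 + N_{k-1} + N_{k-1}^2.
N_0 = 5
N_1 = 5 + 5^2 + 5 + 5^2 = 60
Terms of depth exactly 1: N_1 − N_0 = 60 − 5 = 55.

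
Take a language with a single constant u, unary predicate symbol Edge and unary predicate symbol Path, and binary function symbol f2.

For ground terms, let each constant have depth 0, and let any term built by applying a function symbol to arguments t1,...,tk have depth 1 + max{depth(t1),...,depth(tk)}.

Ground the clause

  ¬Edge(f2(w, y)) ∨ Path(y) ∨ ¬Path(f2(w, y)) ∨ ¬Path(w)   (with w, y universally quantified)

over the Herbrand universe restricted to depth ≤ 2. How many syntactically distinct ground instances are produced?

Ground terms of depth ≤ 2:
  Let N_k count ground terms of depth at most k. Each non-constant term of depth ≤ k is some function symbol applied to depth-≤(k−1) arguments, giving N_k = 1 + N_{k-1}^2.
  N_0 = 1
  N_1 = 1 + 1^2 = 2
  N_2 = 1 + 2^2 = 5
So there are 5 ground terms available for substitution.
Each of w, y ranges independently over the available ground terms, and distinct assignments produce distinct instances.
Number of ground instances = 5^2 = 25.

25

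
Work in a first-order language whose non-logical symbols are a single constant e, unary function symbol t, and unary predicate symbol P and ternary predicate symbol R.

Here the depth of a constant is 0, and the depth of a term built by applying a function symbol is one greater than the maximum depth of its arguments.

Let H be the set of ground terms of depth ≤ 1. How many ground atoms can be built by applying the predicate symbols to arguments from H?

10

First count ground terms of depth ≤ 1.
If N_k denotes the number of depth-≤k ground terms, the 1 constant gives N_0 = 1, and each function symbol of arity r contributes N_{k-1}^r new terms at level k: N_k = 1 + N_{k-1}.
N_0 = 1
N_1 = 1 + 1 = 2
So |H| = 2.
Ground atoms are formed by filling each argument slot of a predicate with a term from H, so an r-ary predicate gives |H|^r atoms:
  P: 2;  R: 2^3 = 8
Total ground atoms: 2 + 8 = 10.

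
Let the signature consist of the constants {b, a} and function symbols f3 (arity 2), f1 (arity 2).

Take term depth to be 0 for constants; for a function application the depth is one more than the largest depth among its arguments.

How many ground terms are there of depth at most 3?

81610

Count level by level. With function symbols f3/2, f1/2, the terms of depth ≤ k are the 2 constants together with each function applied to depth-≤(k−1) tuples, so N_k = 2 + N_{k-1}^2 + N_{k-1}^2.
N_0 = 2
N_1 = 2 + 2^2 + 2^2 = 10
N_2 = 2 + 10^2 + 10^2 = 202
N_3 = 2 + 202^2 + 202^2 = 81610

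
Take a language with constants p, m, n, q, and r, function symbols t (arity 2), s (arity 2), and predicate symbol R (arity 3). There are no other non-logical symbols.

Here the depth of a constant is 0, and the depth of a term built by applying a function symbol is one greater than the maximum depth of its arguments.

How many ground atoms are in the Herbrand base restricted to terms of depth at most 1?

166375

First count ground terms of depth ≤ 1.
Let N_k count ground terms of depth at most k. Each non-constant term of depth ≤ k is some function symbol applied to depth-≤(k−1) arguments, giving N_k = 5 + N_{k-1}^2 + N_{k-1}^2.
N_0 = 5
N_1 = 5 + 5^2 + 5^2 = 55
So |H| = 55.
A ground atom is a predicate applied to a tuple of terms from H, so the count is the sum over predicates of |H|^arity:
  R: 55^3 = 166375
Total ground atoms: 166375.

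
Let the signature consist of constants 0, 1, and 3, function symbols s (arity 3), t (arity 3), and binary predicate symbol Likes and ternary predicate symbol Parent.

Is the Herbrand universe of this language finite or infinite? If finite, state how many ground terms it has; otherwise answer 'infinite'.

The signature has at least one function symbol (s, arity 3) and at least one constant (0).
Iterating s gives infinitely many distinct ground terms: 0, s(0, 0, 0), s(s(0, 0, 0), s(0, 0, 0), s(0, 0, 0)), ...
So the Herbrand universe is infinite.

infinite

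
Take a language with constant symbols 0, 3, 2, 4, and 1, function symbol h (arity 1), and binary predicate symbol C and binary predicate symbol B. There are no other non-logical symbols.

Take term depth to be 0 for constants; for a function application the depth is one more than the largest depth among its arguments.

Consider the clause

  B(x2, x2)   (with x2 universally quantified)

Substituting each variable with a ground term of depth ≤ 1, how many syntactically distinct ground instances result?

10

Ground terms of depth ≤ 1:
  Let N_k = |{terms of depth ≤ k}|. Then N_0 = 5 and N_k = 5 + N_{k-1} for k ≥ 1 (one summand per function symbol, arity giving the exponent).
  N_0 = 5
  N_1 = 5 + 5 = 10
  Explicitly: 0, 3, 2, 4, 1, h(0), h(3), h(2), h(4), h(1).
So there are 10 ground terms available for substitution.
The body mentions the single quantified variable x2; since ground terms form a free algebra, no two substitutions collapse to the same formula.
Number of ground instances = 10.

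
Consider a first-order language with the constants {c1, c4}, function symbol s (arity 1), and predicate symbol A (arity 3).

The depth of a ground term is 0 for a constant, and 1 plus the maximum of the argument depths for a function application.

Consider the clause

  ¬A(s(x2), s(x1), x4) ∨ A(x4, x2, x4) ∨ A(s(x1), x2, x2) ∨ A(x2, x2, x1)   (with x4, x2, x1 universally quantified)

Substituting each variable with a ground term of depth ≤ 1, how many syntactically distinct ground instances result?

64

Ground terms of depth ≤ 1:
  Write N_k for the number of ground terms of depth ≤ k. A term of depth ≤ k is either a constant or a function symbol applied to arguments of depth ≤ k−1, so N_k = 2 + N_{k-1}.
  N_0 = 2
  N_1 = 2 + 2 = 4
  Explicitly: c1, c4, s(c1), s(c4).
So there are 4 ground terms available for substitution.
The body mentions every one of the 3 quantified variables; since ground terms form a free algebra, no two substitutions collapse to the same formula.
Number of ground instances = 4^3 = 64.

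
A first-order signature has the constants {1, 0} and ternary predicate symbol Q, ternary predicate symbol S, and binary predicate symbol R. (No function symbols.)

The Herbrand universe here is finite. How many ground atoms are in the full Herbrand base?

20

With no function symbols, the Herbrand universe is just the 2 constants.
Ground atoms per predicate: Q: 2^3 = 8, S: 2^3 = 8, R: 2^2 = 4.
Herbrand base size = 8 + 8 + 4 = 20.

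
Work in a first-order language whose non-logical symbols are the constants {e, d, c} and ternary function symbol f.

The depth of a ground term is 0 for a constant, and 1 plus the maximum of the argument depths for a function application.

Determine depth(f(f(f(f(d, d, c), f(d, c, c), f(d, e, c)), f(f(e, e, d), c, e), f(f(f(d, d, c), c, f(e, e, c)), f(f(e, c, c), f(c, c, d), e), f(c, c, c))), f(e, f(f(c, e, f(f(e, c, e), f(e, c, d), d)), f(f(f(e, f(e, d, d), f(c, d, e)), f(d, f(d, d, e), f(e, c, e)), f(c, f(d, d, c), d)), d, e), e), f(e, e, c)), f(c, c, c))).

depth(f(d, d, c)) = 1 + max(0, 0, 0) = 1
depth(f(d, c, c)) = 1 + max(0, 0, 0) = 1
depth(f(d, e, c)) = 1 + max(0, 0, 0) = 1
depth(f(f(d, d, c), f(d, c, c), f(d, e, c))) = 1 + max(1, 1, 1) = 2
depth(f(e, e, d)) = 1 + max(0, 0, 0) = 1
depth(f(f(e, e, d), c, e)) = 1 + max(1, 0, 0) = 2
depth(f(e, e, c)) = 1 + max(0, 0, 0) = 1
depth(f(f(d, d, c), c, f(e, e, c))) = 1 + max(1, 0, 1) = 2
depth(f(e, c, c)) = 1 + max(0, 0, 0) = 1
depth(f(c, c, d)) = 1 + max(0, 0, 0) = 1
depth(f(f(e, c, c), f(c, c, d), e)) = 1 + max(1, 1, 0) = 2
depth(f(c, c, c)) = 1 + max(0, 0, 0) = 1
depth(f(f(f(d, d, c), c, f(e, e, c)), f(f(e, c, c), f(c, c, d), e), f(c, c, c))) = 1 + max(2, 2, 1) = 3
depth(f(f(f(d, d, c), f(d, c, c), f(d, e, c)), f(f(e, e, d), c, e), f(f(f(d, d, c), c, f(e, e, c)), f(f(e, c, c), f(c, c, d), e), f(c, c, c)))) = 1 + max(2, 2, 3) = 4
depth(f(e, c, e)) = 1 + max(0, 0, 0) = 1
depth(f(e, c, d)) = 1 + max(0, 0, 0) = 1
depth(f(f(e, c, e), f(e, c, d), d)) = 1 + max(1, 1, 0) = 2
depth(f(c, e, f(f(e, c, e), f(e, c, d), d))) = 1 + max(0, 0, 2) = 3
depth(f(e, d, d)) = 1 + max(0, 0, 0) = 1
depth(f(c, d, e)) = 1 + max(0, 0, 0) = 1
depth(f(e, f(e, d, d), f(c, d, e))) = 1 + max(0, 1, 1) = 2
depth(f(d, d, e)) = 1 + max(0, 0, 0) = 1
depth(f(d, f(d, d, e), f(e, c, e))) = 1 + max(0, 1, 1) = 2
depth(f(c, f(d, d, c), d)) = 1 + max(0, 1, 0) = 2
depth(f(f(e, f(e, d, d), f(c, d, e)), f(d, f(d, d, e), f(e, c, e)), f(c, f(d, d, c), d))) = 1 + max(2, 2, 2) = 3
depth(f(f(f(e, f(e, d, d), f(c, d, e)), f(d, f(d, d, e), f(e, c, e)), f(c, f(d, d, c), d)), d, e)) = 1 + max(3, 0, 0) = 4
depth(f(f(c, e, f(f(e, c, e), f(e, c, d), d)), f(f(f(e, f(e, d, d), f(c, d, e)), f(d, f(d, d, e), f(e, c, e)), f(c, f(d, d, c), d)), d, e), e)) = 1 + max(3, 4, 0) = 5
depth(f(e, f(f(c, e, f(f(e, c, e), f(e, c, d), d)), f(f(f(e, f(e, d, d), f(c, d, e)), f(d, f(d, d, e), f(e, c, e)), f(c, f(d, d, c), d)), d, e), e), f(e, e, c))) = 1 + max(0, 5, 1) = 6
depth(f(f(f(f(d, d, c), f(d, c, c), f(d, e, c)), f(f(e, e, d), c, e), f(f(f(d, d, c), c, f(e, e, c)), f(f(e, c, c), f(c, c, d), e), f(c, c, c))), f(e, f(f(c, e, f(f(e, c, e), f(e, c, d), d)), f(f(f(e, f(e, d, d), f(c, d, e)), f(d, f(d, d, e), f(e, c, e)), f(c, f(d, d, c), d)), d, e), e), f(e, e, c)), f(c, c, c))) = 1 + max(4, 6, 1) = 7

7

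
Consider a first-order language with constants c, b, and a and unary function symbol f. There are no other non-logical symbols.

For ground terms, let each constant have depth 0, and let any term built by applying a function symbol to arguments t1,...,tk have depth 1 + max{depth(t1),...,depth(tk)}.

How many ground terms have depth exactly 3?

3

If N_k denotes the number of depth-≤k ground terms, the 3 constants give N_0 = 3, and each function symbol of arity r contributes N_{k-1}^r new terms at level k: N_k = 3 + N_{k-1}.
N_0 = 3
N_1 = 3 + 3 = 6
N_2 = 3 + 6 = 9
N_3 = 3 + 9 = 12
Terms of depth exactly 3: N_3 − N_2 = 12 − 9 = 3.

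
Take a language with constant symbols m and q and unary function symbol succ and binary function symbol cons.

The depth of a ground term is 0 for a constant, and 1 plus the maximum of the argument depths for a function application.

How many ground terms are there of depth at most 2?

Write N_k for the number of ground terms of depth ≤ k. A term of depth ≤ k is either a constant or a function symbol applied to arguments of depth ≤ k−1, so N_k = 2 + N_{k-1} + N_{k-1}^2.
N_0 = 2
N_1 = 2 + 2 + 2^2 = 8
N_2 = 2 + 8 + 8^2 = 74

74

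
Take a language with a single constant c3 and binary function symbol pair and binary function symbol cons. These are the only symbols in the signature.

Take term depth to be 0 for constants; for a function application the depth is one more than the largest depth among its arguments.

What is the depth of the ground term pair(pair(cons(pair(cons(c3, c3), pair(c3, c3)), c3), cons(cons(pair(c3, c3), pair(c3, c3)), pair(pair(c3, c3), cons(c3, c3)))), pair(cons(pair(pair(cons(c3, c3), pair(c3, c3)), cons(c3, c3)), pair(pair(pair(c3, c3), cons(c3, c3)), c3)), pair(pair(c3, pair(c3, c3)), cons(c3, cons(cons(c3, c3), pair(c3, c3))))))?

6

depth(cons(c3, c3)) = 1 + max(0, 0) = 1
depth(pair(c3, c3)) = 1 + max(0, 0) = 1
depth(pair(cons(c3, c3), pair(c3, c3))) = 1 + max(1, 1) = 2
depth(cons(pair(cons(c3, c3), pair(c3, c3)), c3)) = 1 + max(2, 0) = 3
depth(cons(pair(c3, c3), pair(c3, c3))) = 1 + max(1, 1) = 2
depth(pair(pair(c3, c3), cons(c3, c3))) = 1 + max(1, 1) = 2
depth(cons(cons(pair(c3, c3), pair(c3, c3)), pair(pair(c3, c3), cons(c3, c3)))) = 1 + max(2, 2) = 3
depth(pair(cons(pair(cons(c3, c3), pair(c3, c3)), c3), cons(cons(pair(c3, c3), pair(c3, c3)), pair(pair(c3, c3), cons(c3, c3))))) = 1 + max(3, 3) = 4
depth(pair(pair(cons(c3, c3), pair(c3, c3)), cons(c3, c3))) = 1 + max(2, 1) = 3
depth(pair(pair(pair(c3, c3), cons(c3, c3)), c3)) = 1 + max(2, 0) = 3
depth(cons(pair(pair(cons(c3, c3), pair(c3, c3)), cons(c3, c3)), pair(pair(pair(c3, c3), cons(c3, c3)), c3))) = 1 + max(3, 3) = 4
depth(pair(c3, pair(c3, c3))) = 1 + max(0, 1) = 2
depth(cons(cons(c3, c3), pair(c3, c3))) = 1 + max(1, 1) = 2
depth(cons(c3, cons(cons(c3, c3), pair(c3, c3)))) = 1 + max(0, 2) = 3
depth(pair(pair(c3, pair(c3, c3)), cons(c3, cons(cons(c3, c3), pair(c3, c3))))) = 1 + max(2, 3) = 4
depth(pair(cons(pair(pair(cons(c3, c3), pair(c3, c3)), cons(c3, c3)), pair(pair(pair(c3, c3), cons(c3, c3)), c3)), pair(pair(c3, pair(c3, c3)), cons(c3, cons(cons(c3, c3), pair(c3, c3)))))) = 1 + max(4, 4) = 5
depth(pair(pair(cons(pair(cons(c3, c3), pair(c3, c3)), c3), cons(cons(pair(c3, c3), pair(c3, c3)), pair(pair(c3, c3), cons(c3, c3)))), pair(cons(pair(pair(cons(c3, c3), pair(c3, c3)), cons(c3, c3)), pair(pair(pair(c3, c3), cons(c3, c3)), c3)), pair(pair(c3, pair(c3, c3)), cons(c3, cons(cons(c3, c3), pair(c3, c3))))))) = 1 + max(4, 5) = 6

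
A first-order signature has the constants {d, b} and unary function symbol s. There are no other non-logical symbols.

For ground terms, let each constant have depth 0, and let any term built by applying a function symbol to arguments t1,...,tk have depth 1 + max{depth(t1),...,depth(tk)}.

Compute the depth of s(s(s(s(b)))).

depth(s(b)) = 1 + depth(b) = 1 + 0 = 1
depth(s(s(b))) = 1 + depth(s(b)) = 1 + 1 = 2
depth(s(s(s(b)))) = 1 + depth(s(s(b))) = 1 + 2 = 3
depth(s(s(s(s(b))))) = 1 + depth(s(s(s(b)))) = 1 + 3 = 4

4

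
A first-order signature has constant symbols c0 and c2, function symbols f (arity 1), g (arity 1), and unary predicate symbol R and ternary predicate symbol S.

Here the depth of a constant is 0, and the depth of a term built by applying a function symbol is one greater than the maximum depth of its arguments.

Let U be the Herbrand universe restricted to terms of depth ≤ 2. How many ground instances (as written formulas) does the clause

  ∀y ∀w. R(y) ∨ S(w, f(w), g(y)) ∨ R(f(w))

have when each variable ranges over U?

Ground terms of depth ≤ 2:
  Let N_k = |{terms of depth ≤ k}|. Then N_0 = 2 and N_k = 2 + N_{k-1} + N_{k-1} for k ≥ 1 (one summand per function symbol, arity giving the exponent).
  N_0 = 2
  N_1 = 2 + 2 + 2 = 6
  N_2 = 2 + 6 + 6 = 14
So there are 14 ground terms available for substitution.
The body mentions every one of the 2 quantified variables; since ground terms form a free algebra, no two substitutions collapse to the same formula.
Number of ground instances = 14^2 = 196.

196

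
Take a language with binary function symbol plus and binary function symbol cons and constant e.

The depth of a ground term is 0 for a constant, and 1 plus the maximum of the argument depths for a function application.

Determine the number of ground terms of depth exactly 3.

704

If N_k denotes the number of depth-≤k ground terms, the 1 constant gives N_0 = 1, and each function symbol of arity r contributes N_{k-1}^r new terms at level k: N_k = 1 + N_{k-1}^2 + N_{k-1}^2.
N_0 = 1
N_1 = 1 + 1^2 + 1^2 = 3
N_2 = 1 + 3^2 + 3^2 = 19
N_3 = 1 + 19^2 + 19^2 = 723
Terms of depth exactly 3: N_3 − N_2 = 723 − 19 = 704.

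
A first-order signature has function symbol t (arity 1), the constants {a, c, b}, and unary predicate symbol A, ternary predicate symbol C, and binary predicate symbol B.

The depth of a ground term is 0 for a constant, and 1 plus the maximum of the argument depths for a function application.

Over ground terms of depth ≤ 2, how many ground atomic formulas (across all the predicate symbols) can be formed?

First count ground terms of depth ≤ 2.
Count level by level. With function symbols t/1, the terms of depth ≤ k are the 3 constants together with each function applied to depth-≤(k−1) tuples, so N_k = 3 + N_{k-1}.
N_0 = 3
N_1 = 3 + 3 = 6
N_2 = 3 + 6 = 9
Explicitly: a, c, b, t(a), t(c), t(b), t(t(a)), t(t(c)), t(t(b)).
So |H| = 9.
For each predicate symbol, the number of ground atoms is |H| raised to its arity; summing:
  A: 9;  C: 9^3 = 729;  B: 9^2 = 81
Total ground atoms: 9 + 729 + 81 = 819.

819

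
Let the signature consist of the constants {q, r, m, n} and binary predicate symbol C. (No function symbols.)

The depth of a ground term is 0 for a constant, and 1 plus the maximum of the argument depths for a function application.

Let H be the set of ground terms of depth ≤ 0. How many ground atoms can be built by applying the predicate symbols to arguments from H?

First count ground terms of depth ≤ 0.
With no function symbols every ground term is a constant, so there are exactly 4 ground terms at every depth bound.
N_0 = 4
So |H| = 4.
Ground atoms are formed by filling each argument slot of a predicate with a term from H, so an r-ary predicate gives |H|^r atoms:
  C: 4^2 = 16
Total ground atoms: 16.

16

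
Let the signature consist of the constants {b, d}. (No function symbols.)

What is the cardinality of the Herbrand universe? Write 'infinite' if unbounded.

There are no function symbols, so every ground term is one of the 2 constants.
The Herbrand universe is {b, d}, which is finite with 2 elements.

2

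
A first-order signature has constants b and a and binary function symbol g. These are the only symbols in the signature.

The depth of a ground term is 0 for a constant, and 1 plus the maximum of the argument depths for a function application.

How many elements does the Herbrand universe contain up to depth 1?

If N_k denotes the number of depth-≤k ground terms, the 2 constants give N_0 = 2, and each function symbol of arity r contributes N_{k-1}^r new terms at level k: N_k = 2 + N_{k-1}^2.
N_0 = 2
N_1 = 2 + 2^2 = 6

6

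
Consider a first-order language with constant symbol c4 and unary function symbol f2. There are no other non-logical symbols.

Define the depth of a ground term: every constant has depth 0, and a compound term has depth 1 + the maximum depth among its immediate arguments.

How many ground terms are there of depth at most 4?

Count level by level. With function symbols f2/1, the terms of depth ≤ k are the 1 constant together with each function applied to depth-≤(k−1) tuples, so N_k = 1 + N_{k-1}.
N_0 = 1
N_1 = 1 + 1 = 2
N_2 = 1 + 2 = 3
N_3 = 1 + 3 = 4
N_4 = 1 + 4 = 5
Explicitly: c4, f2(c4), f2(f2(c4)), f2(f2(f2(c4))), f2(f2(f2(f2(c4)))).

5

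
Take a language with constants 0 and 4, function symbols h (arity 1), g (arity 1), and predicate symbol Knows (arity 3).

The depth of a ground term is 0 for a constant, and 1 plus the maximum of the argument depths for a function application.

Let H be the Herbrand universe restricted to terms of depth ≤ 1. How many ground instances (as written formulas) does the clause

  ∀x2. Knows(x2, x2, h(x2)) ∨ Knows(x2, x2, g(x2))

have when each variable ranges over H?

Ground terms of depth ≤ 1:
  Count level by level. With function symbols h/1, g/1, the terms of depth ≤ k are the 2 constants together with each function applied to depth-≤(k−1) tuples, so N_k = 2 + N_{k-1} + N_{k-1}.
  N_0 = 2
  N_1 = 2 + 2 + 2 = 6
  Explicitly: 0, 4, h(0), h(4), g(0), g(4).
So there are 6 ground terms available for substitution.
The variable x2 ranges independently over the available ground terms, and distinct assignments produce distinct instances.
Number of ground instances = 6.

6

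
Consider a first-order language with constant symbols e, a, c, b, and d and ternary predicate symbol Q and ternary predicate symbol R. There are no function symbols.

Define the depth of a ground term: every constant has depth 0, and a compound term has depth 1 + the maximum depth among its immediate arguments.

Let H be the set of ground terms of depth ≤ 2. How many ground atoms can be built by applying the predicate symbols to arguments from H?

First count ground terms of depth ≤ 2.
With no function symbols every ground term is a constant, so there are exactly 5 ground terms at every depth bound.
N_0 = 5
N_1 = 5
N_2 = 5
Explicitly: e, a, c, b, d.
So |H| = 5.
For each predicate symbol, the number of ground atoms is |H| raised to its arity; summing:
  Q: 5^3 = 125;  R: 5^3 = 125
Total ground atoms: 125 + 125 = 250.

250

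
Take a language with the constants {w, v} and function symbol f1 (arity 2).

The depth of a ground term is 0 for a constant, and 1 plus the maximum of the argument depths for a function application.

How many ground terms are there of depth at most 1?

Let N_k count ground terms of depth at most k. Each non-constant term of depth ≤ k is some function symbol applied to depth-≤(k−1) arguments, giving N_k = 2 + N_{k-1}^2.
N_0 = 2
N_1 = 2 + 2^2 = 6
Explicitly: w, v, f1(w, w), f1(w, v), f1(v, w), f1(v, v).

6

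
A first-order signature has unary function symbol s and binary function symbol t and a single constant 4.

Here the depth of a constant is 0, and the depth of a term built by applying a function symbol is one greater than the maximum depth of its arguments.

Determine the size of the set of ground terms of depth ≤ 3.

Count level by level. With function symbols s/1, t/2, the terms of depth ≤ k are the 1 constant together with each function applied to depth-≤(k−1) tuples, so N_k = 1 + N_{k-1} + N_{k-1}^2.
N_0 = 1
N_1 = 1 + 1 + 1^2 = 3
N_2 = 1 + 3 + 3^2 = 13
N_3 = 1 + 13 + 13^2 = 183

183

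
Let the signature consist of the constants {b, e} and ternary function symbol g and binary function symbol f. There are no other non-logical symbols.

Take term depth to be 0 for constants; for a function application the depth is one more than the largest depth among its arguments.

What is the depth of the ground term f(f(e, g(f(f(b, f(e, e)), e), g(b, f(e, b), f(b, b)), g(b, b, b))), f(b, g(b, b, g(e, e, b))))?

6

depth(f(e, e)) = 1 + max(0, 0) = 1
depth(f(b, f(e, e))) = 1 + max(0, 1) = 2
depth(f(f(b, f(e, e)), e)) = 1 + max(2, 0) = 3
depth(f(e, b)) = 1 + max(0, 0) = 1
depth(f(b, b)) = 1 + max(0, 0) = 1
depth(g(b, f(e, b), f(b, b))) = 1 + max(0, 1, 1) = 2
depth(g(b, b, b)) = 1 + max(0, 0, 0) = 1
depth(g(f(f(b, f(e, e)), e), g(b, f(e, b), f(b, b)), g(b, b, b))) = 1 + max(3, 2, 1) = 4
depth(f(e, g(f(f(b, f(e, e)), e), g(b, f(e, b), f(b, b)), g(b, b, b)))) = 1 + max(0, 4) = 5
depth(g(e, e, b)) = 1 + max(0, 0, 0) = 1
depth(g(b, b, g(e, e, b))) = 1 + max(0, 0, 1) = 2
depth(f(b, g(b, b, g(e, e, b)))) = 1 + max(0, 2) = 3
depth(f(f(e, g(f(f(b, f(e, e)), e), g(b, f(e, b), f(b, b)), g(b, b, b))), f(b, g(b, b, g(e, e, b))))) = 1 + max(5, 3) = 6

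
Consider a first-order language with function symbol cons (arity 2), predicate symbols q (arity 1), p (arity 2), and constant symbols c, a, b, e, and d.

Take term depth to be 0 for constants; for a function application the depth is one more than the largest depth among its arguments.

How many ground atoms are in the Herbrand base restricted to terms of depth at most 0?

First count ground terms of depth ≤ 0.
If N_k denotes the number of depth-≤k ground terms, the 5 constants give N_0 = 5, and each function symbol of arity r contributes N_{k-1}^r new terms at level k: N_k = 5 + N_{k-1}^2.
N_0 = 5
So |H| = 5.
For each predicate symbol, the number of ground atoms is |H| raised to its arity; summing:
  q: 5;  p: 5^2 = 25
Total ground atoms: 5 + 25 = 30.

30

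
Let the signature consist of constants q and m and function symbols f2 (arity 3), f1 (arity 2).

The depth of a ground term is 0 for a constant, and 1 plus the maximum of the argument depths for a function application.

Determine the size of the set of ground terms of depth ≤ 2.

2942

Let N_k = |{terms of depth ≤ k}|. Then N_0 = 2 and N_k = 2 + N_{k-1}^3 + N_{k-1}^2 for k ≥ 1 (one summand per function symbol, arity giving the exponent).
N_0 = 2
N_1 = 2 + 2^3 + 2^2 = 14
N_2 = 2 + 14^3 + 14^2 = 2942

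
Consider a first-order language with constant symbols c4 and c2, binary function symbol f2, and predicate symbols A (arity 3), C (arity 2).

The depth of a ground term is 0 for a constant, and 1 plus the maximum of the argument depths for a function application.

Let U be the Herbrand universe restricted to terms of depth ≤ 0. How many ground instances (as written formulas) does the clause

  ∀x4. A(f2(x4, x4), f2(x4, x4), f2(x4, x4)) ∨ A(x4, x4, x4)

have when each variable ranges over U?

2

Ground terms of depth ≤ 0:
  If N_k denotes the number of depth-≤k ground terms, the 2 constants give N_0 = 2, and each function symbol of arity r contributes N_{k-1}^r new terms at level k: N_k = 2 + N_{k-1}^2.
  N_0 = 2
So there are 2 ground terms available for substitution.
The variable x4 ranges independently over the available ground terms, and distinct assignments produce distinct instances.
Number of ground instances = 2.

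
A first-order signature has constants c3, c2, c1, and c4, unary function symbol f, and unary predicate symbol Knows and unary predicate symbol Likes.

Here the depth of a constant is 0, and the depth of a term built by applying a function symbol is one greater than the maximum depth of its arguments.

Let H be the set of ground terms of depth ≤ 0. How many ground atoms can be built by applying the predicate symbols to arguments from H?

8

First count ground terms of depth ≤ 0.
Write N_k for the number of ground terms of depth ≤ k. A term of depth ≤ k is either a constant or a function symbol applied to arguments of depth ≤ k−1, so N_k = 4 + N_{k-1}.
N_0 = 4
Explicitly: c3, c2, c1, c4.
So |H| = 4.
Each predicate of arity r yields |H|^r ground atoms (one per choice of an r-tuple from H):
  Knows: 4;  Likes: 4
Total ground atoms: 4 + 4 = 8.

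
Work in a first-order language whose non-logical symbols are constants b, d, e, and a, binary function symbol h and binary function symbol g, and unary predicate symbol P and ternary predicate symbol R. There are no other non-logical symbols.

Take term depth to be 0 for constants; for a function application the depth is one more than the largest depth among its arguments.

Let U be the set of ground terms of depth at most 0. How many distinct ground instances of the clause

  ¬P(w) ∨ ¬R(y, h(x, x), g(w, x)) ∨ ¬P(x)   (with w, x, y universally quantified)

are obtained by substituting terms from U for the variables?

Ground terms of depth ≤ 0:
  Count level by level. With function symbols h/2, g/2, the terms of depth ≤ k are the 4 constants together with each function applied to depth-≤(k−1) tuples, so N_k = 4 + N_{k-1}^2 + N_{k-1}^2.
  N_0 = 4
So there are 4 ground terms available for substitution.
The clause has 3 distinct variables (w, x, y), each appearing in the body. In the free term algebra distinct substitutions yield syntactically distinct ground instances.
Number of ground instances = 4^3 = 64.

64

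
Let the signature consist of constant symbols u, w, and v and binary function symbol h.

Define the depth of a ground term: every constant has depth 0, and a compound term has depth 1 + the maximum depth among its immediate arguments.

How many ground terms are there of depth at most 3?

21612

Write N_k for the number of ground terms of depth ≤ k. A term of depth ≤ k is either a constant or a function symbol applied to arguments of depth ≤ k−1, so N_k = 3 + N_{k-1}^2.
N_0 = 3
N_1 = 3 + 3^2 = 12
N_2 = 3 + 12^2 = 147
N_3 = 3 + 147^2 = 21612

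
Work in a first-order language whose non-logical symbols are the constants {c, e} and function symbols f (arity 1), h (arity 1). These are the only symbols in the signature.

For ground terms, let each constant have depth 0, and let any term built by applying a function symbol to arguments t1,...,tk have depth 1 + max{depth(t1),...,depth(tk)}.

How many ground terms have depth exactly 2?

8

Write N_k for the number of ground terms of depth ≤ k. A term of depth ≤ k is either a constant or a function symbol applied to arguments of depth ≤ k−1, so N_k = 2 + N_{k-1} + N_{k-1}.
N_0 = 2
N_1 = 2 + 2 + 2 = 6
N_2 = 2 + 6 + 6 = 14
Terms of depth exactly 2: N_2 − N_1 = 14 − 6 = 8.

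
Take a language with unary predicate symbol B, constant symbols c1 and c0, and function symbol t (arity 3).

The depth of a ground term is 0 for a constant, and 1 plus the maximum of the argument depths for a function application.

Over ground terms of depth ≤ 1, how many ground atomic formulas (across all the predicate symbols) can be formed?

10

First count ground terms of depth ≤ 1.
Let N_k count ground terms of depth at most k. Each non-constant term of depth ≤ k is some function symbol applied to depth-≤(k−1) arguments, giving N_k = 2 + N_{k-1}^3.
N_0 = 2
N_1 = 2 + 2^3 = 10
So |H| = 10.
For each predicate symbol, the number of ground atoms is |H| raised to its arity; summing:
  B: 10
Total ground atoms: 10.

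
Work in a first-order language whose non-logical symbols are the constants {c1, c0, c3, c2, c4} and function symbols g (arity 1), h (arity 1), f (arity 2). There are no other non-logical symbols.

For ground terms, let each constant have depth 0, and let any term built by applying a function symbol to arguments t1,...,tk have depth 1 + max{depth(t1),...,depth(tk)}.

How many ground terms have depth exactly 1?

35

Let N_k count ground terms of depth at most k. Each non-constant term of depth ≤ k is some function symbol applied to depth-≤(k−1) arguments, giving N_k = 5 + N_{k-1} + N_{k-1} + N_{k-1}^2.
N_0 = 5
N_1 = 5 + 5 + 5 + 5^2 = 40
Terms of depth exactly 1: N_1 − N_0 = 40 − 5 = 35.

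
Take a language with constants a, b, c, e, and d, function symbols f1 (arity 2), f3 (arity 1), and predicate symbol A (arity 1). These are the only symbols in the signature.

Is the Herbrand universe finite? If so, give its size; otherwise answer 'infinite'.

The signature has at least one function symbol (f1, arity 2) and at least one constant (a).
Iterating f1 gives infinitely many distinct ground terms: a, f1(a, a), f1(f1(a, a), f1(a, a)), ...
So the Herbrand universe is infinite.

infinite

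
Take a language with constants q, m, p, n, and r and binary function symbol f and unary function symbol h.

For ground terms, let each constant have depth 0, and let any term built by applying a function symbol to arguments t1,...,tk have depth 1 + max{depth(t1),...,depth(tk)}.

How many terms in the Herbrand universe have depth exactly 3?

1600230

Count level by level. With function symbols f/2, h/1, the terms of depth ≤ k are the 5 constants together with each function applied to depth-≤(k−1) tuples, so N_k = 5 + N_{k-1}^2 + N_{k-1}.
N_0 = 5
N_1 = 5 + 5^2 + 5 = 35
N_2 = 5 + 35^2 + 35 = 1265
N_3 = 5 + 1265^2 + 1265 = 1601495
Terms of depth exactly 3: N_3 − N_2 = 1601495 − 1265 = 1600230.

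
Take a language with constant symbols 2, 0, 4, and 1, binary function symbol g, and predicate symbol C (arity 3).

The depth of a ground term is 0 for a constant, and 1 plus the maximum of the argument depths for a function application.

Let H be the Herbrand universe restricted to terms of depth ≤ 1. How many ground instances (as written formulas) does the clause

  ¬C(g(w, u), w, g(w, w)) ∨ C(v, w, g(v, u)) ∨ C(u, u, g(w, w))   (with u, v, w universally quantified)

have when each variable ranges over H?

8000

Ground terms of depth ≤ 1:
  Let N_k = |{terms of depth ≤ k}|. Then N_0 = 4 and N_k = 4 + N_{k-1}^2 for k ≥ 1 (one summand per function symbol, arity giving the exponent).
  N_0 = 4
  N_1 = 4 + 4^2 = 20
So there are 20 ground terms available for substitution.
Each of u, v, w ranges independently over the available ground terms, and distinct assignments produce distinct instances.
Number of ground instances = 20^3 = 8000.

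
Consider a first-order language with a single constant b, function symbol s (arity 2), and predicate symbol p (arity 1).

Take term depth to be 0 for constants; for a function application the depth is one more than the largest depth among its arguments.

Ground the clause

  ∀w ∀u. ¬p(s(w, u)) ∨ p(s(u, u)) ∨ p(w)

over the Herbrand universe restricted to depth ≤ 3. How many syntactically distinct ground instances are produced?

676

Ground terms of depth ≤ 3:
  Let N_k = |{terms of depth ≤ k}|. Then N_0 = 1 and N_k = 1 + N_{k-1}^2 for k ≥ 1 (one summand per function symbol, arity giving the exponent).
  N_0 = 1
  N_1 = 1 + 1^2 = 2
  N_2 = 1 + 2^2 = 5
  N_3 = 1 + 5^2 = 26
So there are 26 ground terms available for substitution.
Each of w, u ranges independently over the available ground terms, and distinct assignments produce distinct instances.
Number of ground instances = 26^2 = 676.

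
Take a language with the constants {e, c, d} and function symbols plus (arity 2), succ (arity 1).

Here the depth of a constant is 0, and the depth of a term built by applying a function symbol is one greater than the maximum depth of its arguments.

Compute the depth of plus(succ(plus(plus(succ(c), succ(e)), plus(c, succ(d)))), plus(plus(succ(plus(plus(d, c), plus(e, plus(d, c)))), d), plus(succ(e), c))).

depth(succ(c)) = 1 + depth(c) = 1 + 0 = 1
depth(succ(e)) = 1 + depth(e) = 1 + 0 = 1
depth(plus(succ(c), succ(e))) = 1 + max(1, 1) = 2
depth(succ(d)) = 1 + depth(d) = 1 + 0 = 1
depth(plus(c, succ(d))) = 1 + max(0, 1) = 2
depth(plus(plus(succ(c), succ(e)), plus(c, succ(d)))) = 1 + max(2, 2) = 3
depth(succ(plus(plus(succ(c), succ(e)), plus(c, succ(d))))) = 1 + depth(plus(plus(succ(c), succ(e)), plus(c, succ(d)))) = 1 + 3 = 4
depth(plus(d, c)) = 1 + max(0, 0) = 1
depth(plus(e, plus(d, c))) = 1 + max(0, 1) = 2
depth(plus(plus(d, c), plus(e, plus(d, c)))) = 1 + max(1, 2) = 3
depth(succ(plus(plus(d, c), plus(e, plus(d, c))))) = 1 + depth(plus(plus(d, c), plus(e, plus(d, c)))) = 1 + 3 = 4
depth(plus(succ(plus(plus(d, c), plus(e, plus(d, c)))), d)) = 1 + max(4, 0) = 5
depth(plus(succ(e), c)) = 1 + max(1, 0) = 2
depth(plus(plus(succ(plus(plus(d, c), plus(e, plus(d, c)))), d), plus(succ(e), c))) = 1 + max(5, 2) = 6
depth(plus(succ(plus(plus(succ(c), succ(e)), plus(c, succ(d)))), plus(plus(succ(plus(plus(d, c), plus(e, plus(d, c)))), d), plus(succ(e), c)))) = 1 + max(4, 6) = 7

7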